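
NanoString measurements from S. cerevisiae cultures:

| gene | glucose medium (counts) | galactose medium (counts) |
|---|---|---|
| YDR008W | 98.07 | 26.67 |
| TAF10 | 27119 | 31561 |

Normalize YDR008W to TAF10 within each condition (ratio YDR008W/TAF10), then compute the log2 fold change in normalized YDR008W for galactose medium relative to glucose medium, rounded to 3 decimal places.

YDR008W/TAF10 (glucose medium) = 98.07 / 27119 = 0.0036163
YDR008W/TAF10 (galactose medium) = 26.67 / 31561 = 0.00084503
Fold change = 0.00084503 / 0.0036163 = 0.2337
log2(0.2337) = -2.0974

-2.097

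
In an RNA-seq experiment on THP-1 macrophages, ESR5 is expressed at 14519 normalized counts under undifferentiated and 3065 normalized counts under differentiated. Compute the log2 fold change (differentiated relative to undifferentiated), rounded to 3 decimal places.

-2.244

Fold change = 3065 / 14519 = 0.2111
log2(0.2111) = -2.2440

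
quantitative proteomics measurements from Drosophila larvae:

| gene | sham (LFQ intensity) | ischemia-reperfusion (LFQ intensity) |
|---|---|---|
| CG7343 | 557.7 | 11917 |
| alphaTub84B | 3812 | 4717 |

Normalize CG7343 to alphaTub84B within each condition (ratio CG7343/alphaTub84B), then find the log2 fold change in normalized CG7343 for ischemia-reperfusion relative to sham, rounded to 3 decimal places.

4.110

CG7343/alphaTub84B (sham) = 557.7 / 3812 = 0.1463
CG7343/alphaTub84B (ischemia-reperfusion) = 11917 / 4717 = 2.5264
Fold change = 2.5264 / 0.1463 = 17.2684
log2(17.2684) = 4.1101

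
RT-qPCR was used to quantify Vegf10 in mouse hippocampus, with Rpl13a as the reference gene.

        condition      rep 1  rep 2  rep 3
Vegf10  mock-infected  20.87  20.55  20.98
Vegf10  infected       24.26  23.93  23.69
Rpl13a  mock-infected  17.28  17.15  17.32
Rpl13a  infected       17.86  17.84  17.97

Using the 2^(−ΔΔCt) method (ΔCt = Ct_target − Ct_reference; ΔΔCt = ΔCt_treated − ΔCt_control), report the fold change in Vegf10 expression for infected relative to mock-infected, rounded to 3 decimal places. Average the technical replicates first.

Mean Ct: Vegf10 mock-infected 20.800; Vegf10 infected 23.960; Rpl13a mock-infected 17.250; Rpl13a infected 17.890
ΔCt(mock-infected) = 20.800 − 17.250 = 3.550
ΔCt(infected) = 23.960 − 17.890 = 6.070
ΔΔCt = 6.070 − 3.550 = 2.520
Fold change = 2^(−2.520) = 0.1743

0.174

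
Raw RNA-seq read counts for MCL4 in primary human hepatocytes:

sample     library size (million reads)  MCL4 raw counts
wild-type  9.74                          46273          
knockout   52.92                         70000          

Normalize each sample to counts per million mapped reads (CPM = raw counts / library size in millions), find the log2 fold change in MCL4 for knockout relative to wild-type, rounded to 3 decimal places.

-1.845

CPM(wild-type) = 46273 / 9.74 = 4750.8214
CPM(knockout) = 70000 / 52.92 = 1322.7513
Fold change = 1322.7513 / 4750.8214 = 0.27843
log2(0.27843) = -1.8446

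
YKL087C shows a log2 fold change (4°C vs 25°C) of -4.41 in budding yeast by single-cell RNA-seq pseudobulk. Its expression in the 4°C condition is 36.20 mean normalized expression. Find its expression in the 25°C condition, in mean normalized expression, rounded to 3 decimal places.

769.575

Fold change = 2^(-4.41) = 0.0470
25°C expression = 36.20 / 0.0470 = 769.575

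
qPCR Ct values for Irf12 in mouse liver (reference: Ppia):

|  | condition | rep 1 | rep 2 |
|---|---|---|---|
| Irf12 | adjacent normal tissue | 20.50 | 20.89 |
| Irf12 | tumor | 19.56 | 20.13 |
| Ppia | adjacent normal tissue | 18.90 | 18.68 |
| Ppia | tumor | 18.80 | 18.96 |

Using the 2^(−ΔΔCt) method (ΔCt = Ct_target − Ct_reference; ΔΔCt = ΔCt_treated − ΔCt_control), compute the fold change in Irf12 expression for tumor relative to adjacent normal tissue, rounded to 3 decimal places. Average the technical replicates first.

Mean Ct: Irf12 adjacent normal tissue 20.695; Irf12 tumor 19.845; Ppia adjacent normal tissue 18.790; Ppia tumor 18.880
ΔCt(adjacent normal tissue) = 20.695 − 18.790 = 1.905
ΔCt(tumor) = 19.845 − 18.880 = 0.965
ΔΔCt = 0.965 − 1.905 = -0.940
Fold change = 2^(−(-0.940)) = 2^0.940 = 1.9185

1.919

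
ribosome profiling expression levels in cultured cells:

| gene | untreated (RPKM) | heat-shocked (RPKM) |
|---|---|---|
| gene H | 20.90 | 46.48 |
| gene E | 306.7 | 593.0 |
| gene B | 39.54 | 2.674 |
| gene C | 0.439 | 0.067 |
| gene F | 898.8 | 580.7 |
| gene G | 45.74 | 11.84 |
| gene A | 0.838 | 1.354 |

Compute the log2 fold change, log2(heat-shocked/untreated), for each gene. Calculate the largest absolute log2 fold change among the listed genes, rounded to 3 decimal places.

log2(46.48/20.90) = 1.153  (gene H)
log2(593.0/306.7) = 0.951  (gene E)
log2(2.674/39.54) = -3.886  (gene B)
log2(0.067/0.439) = -2.712  (gene C)
log2(580.7/898.8) = -0.630  (gene F)
log2(11.84/45.74) = -1.950  (gene G)
log2(1.354/0.838) = 0.692  (gene A)
The largest magnitude belongs to gene B.

3.886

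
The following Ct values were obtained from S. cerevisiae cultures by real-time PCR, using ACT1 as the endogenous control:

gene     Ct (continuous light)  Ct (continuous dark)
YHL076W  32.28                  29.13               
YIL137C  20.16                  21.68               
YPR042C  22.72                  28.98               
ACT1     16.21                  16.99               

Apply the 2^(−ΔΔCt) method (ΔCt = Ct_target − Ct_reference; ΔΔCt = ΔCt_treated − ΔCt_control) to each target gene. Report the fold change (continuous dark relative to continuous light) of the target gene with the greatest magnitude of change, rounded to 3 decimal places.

0.022

YHL076W: ΔΔCt = (29.13−16.99) − (32.28−16.21) = 12.14 − 16.07 = -3.93; fold change = 2^3.93 = 15.242
YIL137C: ΔΔCt = (21.68−16.99) − (20.16−16.21) = 4.69 − 3.95 = 0.74; fold change = 2^-0.74 = 0.599
YPR042C: ΔΔCt = (28.98−16.99) − (22.72−16.21) = 11.99 − 6.51 = 5.48; fold change = 2^-5.48 = 0.022
YPR042C has the largest |ΔΔCt| = 5.48.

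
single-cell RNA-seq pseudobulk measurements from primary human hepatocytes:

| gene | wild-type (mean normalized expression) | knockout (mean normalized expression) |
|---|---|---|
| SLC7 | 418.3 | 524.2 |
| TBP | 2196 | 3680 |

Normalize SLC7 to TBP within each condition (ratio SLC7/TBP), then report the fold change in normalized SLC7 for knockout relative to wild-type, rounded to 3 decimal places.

SLC7/TBP (wild-type) = 418.3 / 2196 = 0.19048
SLC7/TBP (knockout) = 524.2 / 3680 = 0.14245
Fold change = 0.14245 / 0.19048 = 0.7478

0.748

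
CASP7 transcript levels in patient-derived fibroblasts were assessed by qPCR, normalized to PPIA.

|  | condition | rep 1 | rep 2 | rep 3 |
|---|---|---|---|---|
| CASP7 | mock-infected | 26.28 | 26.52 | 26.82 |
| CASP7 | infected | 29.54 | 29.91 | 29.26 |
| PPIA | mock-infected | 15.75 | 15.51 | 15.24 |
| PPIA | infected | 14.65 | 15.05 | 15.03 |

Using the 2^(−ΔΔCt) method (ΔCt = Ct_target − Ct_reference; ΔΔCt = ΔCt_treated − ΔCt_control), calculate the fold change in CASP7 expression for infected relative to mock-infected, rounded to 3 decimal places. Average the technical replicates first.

0.081

Mean Ct: CASP7 mock-infected 26.540; CASP7 infected 29.570; PPIA mock-infected 15.500; PPIA infected 14.910
ΔCt(mock-infected) = 26.540 − 15.500 = 11.040
ΔCt(infected) = 29.570 − 14.910 = 14.660
ΔΔCt = 14.660 − 11.040 = 3.620
Fold change = 2^(−3.620) = 0.0813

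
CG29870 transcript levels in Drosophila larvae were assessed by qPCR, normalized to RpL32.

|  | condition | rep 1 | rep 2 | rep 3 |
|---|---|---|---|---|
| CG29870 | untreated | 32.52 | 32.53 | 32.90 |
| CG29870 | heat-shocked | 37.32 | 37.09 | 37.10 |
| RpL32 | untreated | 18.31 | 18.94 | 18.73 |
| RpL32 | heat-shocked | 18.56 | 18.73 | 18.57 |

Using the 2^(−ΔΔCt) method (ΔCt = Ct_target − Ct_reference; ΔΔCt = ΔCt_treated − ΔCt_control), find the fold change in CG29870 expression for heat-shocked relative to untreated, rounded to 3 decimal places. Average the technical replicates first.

0.042

Mean Ct: CG29870 untreated 32.650; CG29870 heat-shocked 37.170; RpL32 untreated 18.660; RpL32 heat-shocked 18.620
ΔCt(untreated) = 32.650 − 18.660 = 13.990
ΔCt(heat-shocked) = 37.170 − 18.620 = 18.550
ΔΔCt = 18.550 − 13.990 = 4.560
Fold change = 2^(−4.560) = 0.0424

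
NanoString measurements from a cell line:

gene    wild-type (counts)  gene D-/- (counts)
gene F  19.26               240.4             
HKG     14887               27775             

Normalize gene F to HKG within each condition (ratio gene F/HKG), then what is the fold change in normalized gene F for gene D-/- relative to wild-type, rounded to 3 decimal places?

6.690

gene F/HKG (wild-type) = 19.26 / 14887 = 0.0012937
gene F/HKG (gene D-/-) = 240.4 / 27775 = 0.0086553
Fold change = 0.0086553 / 0.0012937 = 6.6901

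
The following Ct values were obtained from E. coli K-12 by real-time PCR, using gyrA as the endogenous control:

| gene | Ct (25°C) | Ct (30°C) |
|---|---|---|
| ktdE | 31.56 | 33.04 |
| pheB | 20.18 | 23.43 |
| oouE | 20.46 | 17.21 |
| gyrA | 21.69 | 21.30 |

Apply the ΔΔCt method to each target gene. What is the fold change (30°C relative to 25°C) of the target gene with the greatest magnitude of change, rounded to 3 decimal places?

ktdE: ΔΔCt = (33.04−21.30) − (31.56−21.69) = 11.74 − 9.87 = 1.87; fold change = 2^-1.87 = 0.274
pheB: ΔΔCt = (23.43−21.30) − (20.18−21.69) = 2.13 − (-1.51) = 3.64; fold change = 2^-3.64 = 0.080
oouE: ΔΔCt = (17.21−21.30) − (20.46−21.69) = -4.09 − (-1.23) = -2.86; fold change = 2^2.86 = 7.260
pheB has the largest |ΔΔCt| = 3.64.

0.080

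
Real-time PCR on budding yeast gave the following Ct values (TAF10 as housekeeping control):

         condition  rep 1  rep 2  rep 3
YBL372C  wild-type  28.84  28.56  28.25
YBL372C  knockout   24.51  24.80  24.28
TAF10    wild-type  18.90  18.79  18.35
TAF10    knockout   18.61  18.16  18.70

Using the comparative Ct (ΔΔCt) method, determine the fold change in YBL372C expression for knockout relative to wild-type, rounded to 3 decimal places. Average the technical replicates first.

14.221

Mean Ct: YBL372C wild-type 28.550; YBL372C knockout 24.530; TAF10 wild-type 18.680; TAF10 knockout 18.490
ΔCt(wild-type) = 28.550 − 18.680 = 9.870
ΔCt(knockout) = 24.530 − 18.490 = 6.040
ΔΔCt = 6.040 − 9.870 = -3.830
Fold change = 2^(−(-3.830)) = 2^3.830 = 14.2215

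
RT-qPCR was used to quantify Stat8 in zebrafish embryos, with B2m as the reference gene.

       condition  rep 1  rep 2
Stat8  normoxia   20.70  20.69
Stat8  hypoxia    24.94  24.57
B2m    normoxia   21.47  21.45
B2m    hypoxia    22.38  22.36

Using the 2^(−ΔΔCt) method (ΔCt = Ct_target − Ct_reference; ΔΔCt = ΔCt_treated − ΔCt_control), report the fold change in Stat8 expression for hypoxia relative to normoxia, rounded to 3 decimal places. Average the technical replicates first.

0.113

Mean Ct: Stat8 normoxia 20.695; Stat8 hypoxia 24.755; B2m normoxia 21.460; B2m hypoxia 22.370
ΔCt(normoxia) = 20.695 − 21.460 = -0.765
ΔCt(hypoxia) = 24.755 − 22.370 = 2.385
ΔΔCt = 2.385 − (-0.765) = 3.150
Fold change = 2^(−3.150) = 0.1127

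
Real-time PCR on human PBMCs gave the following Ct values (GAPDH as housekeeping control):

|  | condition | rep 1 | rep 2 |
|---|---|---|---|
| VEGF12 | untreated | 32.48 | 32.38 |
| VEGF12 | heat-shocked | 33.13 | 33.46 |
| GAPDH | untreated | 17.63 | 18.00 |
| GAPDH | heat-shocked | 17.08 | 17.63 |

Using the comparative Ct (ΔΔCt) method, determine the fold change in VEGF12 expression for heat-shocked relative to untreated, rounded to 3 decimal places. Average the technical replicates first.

0.399

Mean Ct: VEGF12 untreated 32.430; VEGF12 heat-shocked 33.295; GAPDH untreated 17.815; GAPDH heat-shocked 17.355
ΔCt(untreated) = 32.430 − 17.815 = 14.615
ΔCt(heat-shocked) = 33.295 − 17.355 = 15.940
ΔΔCt = 15.940 − 14.615 = 1.325
Fold change = 2^(−1.325) = 0.3991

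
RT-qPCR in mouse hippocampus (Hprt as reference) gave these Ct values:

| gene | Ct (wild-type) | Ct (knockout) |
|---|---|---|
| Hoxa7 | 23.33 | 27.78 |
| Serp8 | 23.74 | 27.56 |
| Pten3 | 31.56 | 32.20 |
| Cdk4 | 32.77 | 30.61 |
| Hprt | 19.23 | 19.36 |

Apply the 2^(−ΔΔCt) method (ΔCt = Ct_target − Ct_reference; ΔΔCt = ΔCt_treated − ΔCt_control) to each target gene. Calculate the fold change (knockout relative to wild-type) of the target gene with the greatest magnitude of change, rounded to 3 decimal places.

0.050

Hoxa7: ΔΔCt = (27.78−19.36) − (23.33−19.23) = 8.42 − 4.10 = 4.32; fold change = 2^-4.32 = 0.050
Serp8: ΔΔCt = (27.56−19.36) − (23.74−19.23) = 8.20 − 4.51 = 3.69; fold change = 2^-3.69 = 0.077
Pten3: ΔΔCt = (32.20−19.36) − (31.56−19.23) = 12.84 − 12.33 = 0.51; fold change = 2^-0.51 = 0.702
Cdk4: ΔΔCt = (30.61−19.36) − (32.77−19.23) = 11.25 − 13.54 = -2.29; fold change = 2^2.29 = 4.891
Hoxa7 has the largest |ΔΔCt| = 4.32.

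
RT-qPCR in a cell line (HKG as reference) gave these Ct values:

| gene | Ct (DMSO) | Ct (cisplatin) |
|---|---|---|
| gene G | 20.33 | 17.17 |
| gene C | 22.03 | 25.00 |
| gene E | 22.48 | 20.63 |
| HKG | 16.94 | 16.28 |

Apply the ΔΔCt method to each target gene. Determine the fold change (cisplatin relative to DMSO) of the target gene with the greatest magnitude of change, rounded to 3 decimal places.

0.081

gene G: ΔΔCt = (17.17−16.28) − (20.33−16.94) = 0.89 − 3.39 = -2.50; fold change = 2^2.50 = 5.657
gene C: ΔΔCt = (25.00−16.28) − (22.03−16.94) = 8.72 − 5.09 = 3.63; fold change = 2^-3.63 = 0.081
gene E: ΔΔCt = (20.63−16.28) − (22.48−16.94) = 4.35 − 5.54 = -1.19; fold change = 2^1.19 = 2.282
gene C has the largest |ΔΔCt| = 3.63.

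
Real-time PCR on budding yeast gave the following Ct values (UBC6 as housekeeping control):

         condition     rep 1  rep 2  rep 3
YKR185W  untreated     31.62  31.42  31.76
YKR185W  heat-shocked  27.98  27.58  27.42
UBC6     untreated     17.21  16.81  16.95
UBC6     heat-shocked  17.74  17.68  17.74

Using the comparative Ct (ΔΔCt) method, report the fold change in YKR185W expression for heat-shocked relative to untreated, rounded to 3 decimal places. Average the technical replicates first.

25.457

Mean Ct: YKR185W untreated 31.600; YKR185W heat-shocked 27.660; UBC6 untreated 16.990; UBC6 heat-shocked 17.720
ΔCt(untreated) = 31.600 − 16.990 = 14.610
ΔCt(heat-shocked) = 27.660 − 17.720 = 9.940
ΔΔCt = 9.940 − 14.610 = -4.670
Fold change = 2^(−(-4.670)) = 2^4.670 = 25.4572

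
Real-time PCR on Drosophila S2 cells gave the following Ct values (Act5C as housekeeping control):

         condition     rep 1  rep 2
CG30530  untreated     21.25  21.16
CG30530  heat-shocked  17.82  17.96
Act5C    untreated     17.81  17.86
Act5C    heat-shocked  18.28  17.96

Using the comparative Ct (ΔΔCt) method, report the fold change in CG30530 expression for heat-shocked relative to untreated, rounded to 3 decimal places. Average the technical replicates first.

Mean Ct: CG30530 untreated 21.205; CG30530 heat-shocked 17.890; Act5C untreated 17.835; Act5C heat-shocked 18.120
ΔCt(untreated) = 21.205 − 17.835 = 3.370
ΔCt(heat-shocked) = 17.890 − 18.120 = -0.230
ΔΔCt = -0.230 − 3.370 = -3.600
Fold change = 2^(−(-3.600)) = 2^3.600 = 12.1257

12.126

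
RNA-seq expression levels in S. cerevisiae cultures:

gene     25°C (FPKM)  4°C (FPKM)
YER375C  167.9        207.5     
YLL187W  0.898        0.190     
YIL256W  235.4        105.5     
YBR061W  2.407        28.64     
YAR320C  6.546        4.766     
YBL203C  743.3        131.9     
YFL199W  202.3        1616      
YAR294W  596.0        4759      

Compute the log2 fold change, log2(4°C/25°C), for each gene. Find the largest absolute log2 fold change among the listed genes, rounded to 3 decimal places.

3.573

log2(207.5/167.9) = 0.306  (YER375C)
log2(0.190/0.898) = -2.241  (YLL187W)
log2(105.5/235.4) = -1.158  (YIL256W)
log2(28.64/2.407) = 3.573  (YBR061W)
log2(4.766/6.546) = -0.458  (YAR320C)
log2(131.9/743.3) = -2.495  (YBL203C)
log2(1616/202.3) = 2.998  (YFL199W)
log2(4759/596.0) = 2.997  (YAR294W)
The largest magnitude belongs to YBR061W.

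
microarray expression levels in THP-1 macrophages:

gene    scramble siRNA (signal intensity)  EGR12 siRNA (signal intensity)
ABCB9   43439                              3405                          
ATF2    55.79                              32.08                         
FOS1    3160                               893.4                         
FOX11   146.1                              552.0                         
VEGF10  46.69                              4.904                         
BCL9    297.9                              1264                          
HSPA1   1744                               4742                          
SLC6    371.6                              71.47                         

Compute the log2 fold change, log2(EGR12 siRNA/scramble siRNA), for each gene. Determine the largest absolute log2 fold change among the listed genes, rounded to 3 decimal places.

log2(3405/43439) = -3.673  (ABCB9)
log2(32.08/55.79) = -0.798  (ATF2)
log2(893.4/3160) = -1.823  (FOS1)
log2(552.0/146.1) = 1.918  (FOX11)
log2(4.904/46.69) = -3.251  (VEGF10)
log2(1264/297.9) = 2.085  (BCL9)
log2(4742/1744) = 1.443  (HSPA1)
log2(71.47/371.6) = -2.378  (SLC6)
The largest magnitude belongs to ABCB9.

3.673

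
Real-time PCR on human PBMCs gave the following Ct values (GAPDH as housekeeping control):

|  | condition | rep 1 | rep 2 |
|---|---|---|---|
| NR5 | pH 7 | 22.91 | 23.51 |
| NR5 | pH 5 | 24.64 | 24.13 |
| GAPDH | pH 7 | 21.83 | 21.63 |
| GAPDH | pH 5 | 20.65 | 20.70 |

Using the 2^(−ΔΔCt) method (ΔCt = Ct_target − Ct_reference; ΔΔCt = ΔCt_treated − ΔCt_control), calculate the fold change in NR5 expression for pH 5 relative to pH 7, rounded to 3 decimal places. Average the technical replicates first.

0.213

Mean Ct: NR5 pH 7 23.210; NR5 pH 5 24.385; GAPDH pH 7 21.730; GAPDH pH 5 20.675
ΔCt(pH 7) = 23.210 − 21.730 = 1.480
ΔCt(pH 5) = 24.385 − 20.675 = 3.710
ΔΔCt = 3.710 − 1.480 = 2.230
Fold change = 2^(−2.230) = 0.2132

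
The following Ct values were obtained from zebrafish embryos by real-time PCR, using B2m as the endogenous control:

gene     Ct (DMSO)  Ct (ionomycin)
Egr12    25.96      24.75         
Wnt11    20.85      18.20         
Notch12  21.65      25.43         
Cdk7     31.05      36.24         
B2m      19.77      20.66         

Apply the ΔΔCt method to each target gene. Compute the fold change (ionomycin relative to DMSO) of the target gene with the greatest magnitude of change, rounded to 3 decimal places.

0.051

Egr12: ΔΔCt = (24.75−20.66) − (25.96−19.77) = 4.09 − 6.19 = -2.10; fold change = 2^2.10 = 4.287
Wnt11: ΔΔCt = (18.20−20.66) − (20.85−19.77) = -2.46 − 1.08 = -3.54; fold change = 2^3.54 = 11.632
Notch12: ΔΔCt = (25.43−20.66) − (21.65−19.77) = 4.77 − 1.88 = 2.89; fold change = 2^-2.89 = 0.135
Cdk7: ΔΔCt = (36.24−20.66) − (31.05−19.77) = 15.58 − 11.28 = 4.30; fold change = 2^-4.30 = 0.051
Cdk7 has the largest |ΔΔCt| = 4.30.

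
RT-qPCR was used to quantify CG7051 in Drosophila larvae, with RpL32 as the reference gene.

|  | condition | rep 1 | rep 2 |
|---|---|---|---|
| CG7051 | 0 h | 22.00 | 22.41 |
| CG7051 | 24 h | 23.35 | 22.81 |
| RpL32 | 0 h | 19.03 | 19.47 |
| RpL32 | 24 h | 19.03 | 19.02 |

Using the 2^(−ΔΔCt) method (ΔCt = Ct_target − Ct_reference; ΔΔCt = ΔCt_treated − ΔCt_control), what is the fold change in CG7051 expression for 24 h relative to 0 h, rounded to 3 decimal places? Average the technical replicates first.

Mean Ct: CG7051 0 h 22.205; CG7051 24 h 23.080; RpL32 0 h 19.250; RpL32 24 h 19.025
ΔCt(0 h) = 22.205 − 19.250 = 2.955
ΔCt(24 h) = 23.080 − 19.025 = 4.055
ΔΔCt = 4.055 − 2.955 = 1.100
Fold change = 2^(−1.100) = 0.4665

0.467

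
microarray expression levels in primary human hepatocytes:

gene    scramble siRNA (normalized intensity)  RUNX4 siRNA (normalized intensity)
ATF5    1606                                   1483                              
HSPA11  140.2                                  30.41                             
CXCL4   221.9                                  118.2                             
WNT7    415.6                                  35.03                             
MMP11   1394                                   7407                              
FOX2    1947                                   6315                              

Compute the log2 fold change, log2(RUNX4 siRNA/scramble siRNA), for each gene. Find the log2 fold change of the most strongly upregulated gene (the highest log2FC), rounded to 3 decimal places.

2.410

log2(1483/1606) = -0.115  (ATF5)
log2(30.41/140.2) = -2.205  (HSPA11)
log2(118.2/221.9) = -0.909  (CXCL4)
log2(35.03/415.6) = -3.569  (WNT7)
log2(7407/1394) = 2.410  (MMP11)
log2(6315/1947) = 1.698  (FOX2)
MMP11 is most strongly upregulated.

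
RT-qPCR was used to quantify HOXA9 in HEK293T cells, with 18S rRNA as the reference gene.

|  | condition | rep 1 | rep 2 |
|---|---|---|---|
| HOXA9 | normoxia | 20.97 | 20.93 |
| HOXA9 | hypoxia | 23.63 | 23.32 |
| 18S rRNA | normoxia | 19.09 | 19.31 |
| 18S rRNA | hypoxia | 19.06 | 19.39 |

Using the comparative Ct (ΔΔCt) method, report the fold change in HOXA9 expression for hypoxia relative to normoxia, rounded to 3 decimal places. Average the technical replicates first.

Mean Ct: HOXA9 normoxia 20.950; HOXA9 hypoxia 23.475; 18S rRNA normoxia 19.200; 18S rRNA hypoxia 19.225
ΔCt(normoxia) = 20.950 − 19.200 = 1.750
ΔCt(hypoxia) = 23.475 − 19.225 = 4.250
ΔΔCt = 4.250 − 1.750 = 2.500
Fold change = 2^(−2.500) = 0.1768

0.177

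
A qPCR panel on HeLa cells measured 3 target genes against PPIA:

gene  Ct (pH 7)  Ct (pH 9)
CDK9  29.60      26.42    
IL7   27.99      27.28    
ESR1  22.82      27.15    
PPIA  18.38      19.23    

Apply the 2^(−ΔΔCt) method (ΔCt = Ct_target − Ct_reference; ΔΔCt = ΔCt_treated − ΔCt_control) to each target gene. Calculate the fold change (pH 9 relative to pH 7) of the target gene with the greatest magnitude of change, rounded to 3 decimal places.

CDK9: ΔΔCt = (26.42−19.23) − (29.60−18.38) = 7.19 − 11.22 = -4.03; fold change = 2^4.03 = 16.336
IL7: ΔΔCt = (27.28−19.23) − (27.99−18.38) = 8.05 − 9.61 = -1.56; fold change = 2^1.56 = 2.949
ESR1: ΔΔCt = (27.15−19.23) − (22.82−18.38) = 7.92 − 4.44 = 3.48; fold change = 2^-3.48 = 0.090
CDK9 has the largest |ΔΔCt| = 4.03.

16.336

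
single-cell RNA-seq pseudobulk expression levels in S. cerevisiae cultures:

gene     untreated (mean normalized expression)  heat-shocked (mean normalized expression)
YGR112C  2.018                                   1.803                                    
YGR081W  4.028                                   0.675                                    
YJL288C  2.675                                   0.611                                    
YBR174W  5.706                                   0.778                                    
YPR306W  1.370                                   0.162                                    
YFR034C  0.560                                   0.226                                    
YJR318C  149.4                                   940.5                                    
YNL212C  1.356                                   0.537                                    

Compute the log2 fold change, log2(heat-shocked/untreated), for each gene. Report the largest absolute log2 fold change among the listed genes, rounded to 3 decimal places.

3.080

log2(1.803/2.018) = -0.163  (YGR112C)
log2(0.675/4.028) = -2.577  (YGR081W)
log2(0.611/2.675) = -2.130  (YJL288C)
log2(0.778/5.706) = -2.875  (YBR174W)
log2(0.162/1.370) = -3.080  (YPR306W)
log2(0.226/0.560) = -1.309  (YFR034C)
log2(940.5/149.4) = 2.654  (YJR318C)
log2(0.537/1.356) = -1.336  (YNL212C)
The largest magnitude belongs to YPR306W.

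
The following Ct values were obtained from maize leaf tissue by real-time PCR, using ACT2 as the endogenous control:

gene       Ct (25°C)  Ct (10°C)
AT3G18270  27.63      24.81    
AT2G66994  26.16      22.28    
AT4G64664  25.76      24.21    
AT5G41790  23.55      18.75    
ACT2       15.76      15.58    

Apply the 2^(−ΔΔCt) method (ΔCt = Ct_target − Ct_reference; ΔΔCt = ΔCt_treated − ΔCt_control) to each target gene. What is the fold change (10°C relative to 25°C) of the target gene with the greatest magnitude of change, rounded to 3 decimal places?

24.590

AT3G18270: ΔΔCt = (24.81−15.58) − (27.63−15.76) = 9.23 − 11.87 = -2.64; fold change = 2^2.64 = 6.233
AT2G66994: ΔΔCt = (22.28−15.58) − (26.16−15.76) = 6.70 − 10.40 = -3.70; fold change = 2^3.70 = 12.996
AT4G64664: ΔΔCt = (24.21−15.58) − (25.76−15.76) = 8.63 − 10.00 = -1.37; fold change = 2^1.37 = 2.585
AT5G41790: ΔΔCt = (18.75−15.58) − (23.55−15.76) = 3.17 − 7.79 = -4.62; fold change = 2^4.62 = 24.590
AT5G41790 has the largest |ΔΔCt| = 4.62.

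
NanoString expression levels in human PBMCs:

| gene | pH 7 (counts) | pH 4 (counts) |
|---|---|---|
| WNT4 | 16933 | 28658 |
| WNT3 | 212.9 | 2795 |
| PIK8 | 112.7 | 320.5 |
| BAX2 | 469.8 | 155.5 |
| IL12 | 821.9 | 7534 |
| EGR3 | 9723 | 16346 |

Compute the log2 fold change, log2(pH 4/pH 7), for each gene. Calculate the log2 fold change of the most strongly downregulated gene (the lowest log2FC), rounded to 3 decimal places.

-1.595

log2(28658/16933) = 0.759  (WNT4)
log2(2795/212.9) = 3.715  (WNT3)
log2(320.5/112.7) = 1.508  (PIK8)
log2(155.5/469.8) = -1.595  (BAX2)
log2(7534/821.9) = 3.196  (IL12)
log2(16346/9723) = 0.749  (EGR3)
BAX2 is most strongly downregulated.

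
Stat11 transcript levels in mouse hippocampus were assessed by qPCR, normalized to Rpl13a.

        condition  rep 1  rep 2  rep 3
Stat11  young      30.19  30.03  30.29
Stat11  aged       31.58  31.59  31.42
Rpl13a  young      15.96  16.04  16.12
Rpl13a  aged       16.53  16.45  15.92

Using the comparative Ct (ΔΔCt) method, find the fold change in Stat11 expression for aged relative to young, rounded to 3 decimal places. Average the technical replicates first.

0.467

Mean Ct: Stat11 young 30.170; Stat11 aged 31.530; Rpl13a young 16.040; Rpl13a aged 16.300
ΔCt(young) = 30.170 − 16.040 = 14.130
ΔCt(aged) = 31.530 − 16.300 = 15.230
ΔΔCt = 15.230 − 14.130 = 1.100
Fold change = 2^(−1.100) = 0.4665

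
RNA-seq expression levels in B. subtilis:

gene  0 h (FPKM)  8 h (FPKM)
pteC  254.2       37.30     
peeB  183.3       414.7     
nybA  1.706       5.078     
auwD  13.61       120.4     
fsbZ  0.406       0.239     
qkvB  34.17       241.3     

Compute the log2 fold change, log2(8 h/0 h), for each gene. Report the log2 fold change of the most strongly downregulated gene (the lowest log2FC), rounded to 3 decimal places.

-2.769

log2(37.30/254.2) = -2.769  (pteC)
log2(414.7/183.3) = 1.178  (peeB)
log2(5.078/1.706) = 1.574  (nybA)
log2(120.4/13.61) = 3.145  (auwD)
log2(0.239/0.406) = -0.764  (fsbZ)
log2(241.3/34.17) = 2.820  (qkvB)
pteC is most strongly downregulated.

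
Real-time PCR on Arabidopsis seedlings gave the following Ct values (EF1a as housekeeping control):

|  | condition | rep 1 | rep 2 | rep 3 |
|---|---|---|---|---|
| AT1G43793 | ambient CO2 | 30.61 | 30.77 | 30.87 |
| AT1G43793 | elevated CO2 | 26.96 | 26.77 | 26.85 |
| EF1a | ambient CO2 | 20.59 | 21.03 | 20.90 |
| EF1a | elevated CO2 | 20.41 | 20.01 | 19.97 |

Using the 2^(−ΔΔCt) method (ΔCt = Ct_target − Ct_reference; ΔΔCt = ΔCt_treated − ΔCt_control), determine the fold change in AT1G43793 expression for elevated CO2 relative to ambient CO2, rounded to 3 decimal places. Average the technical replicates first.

Mean Ct: AT1G43793 ambient CO2 30.750; AT1G43793 elevated CO2 26.860; EF1a ambient CO2 20.840; EF1a elevated CO2 20.130
ΔCt(ambient CO2) = 30.750 − 20.840 = 9.910
ΔCt(elevated CO2) = 26.860 − 20.130 = 6.730
ΔΔCt = 6.730 − 9.910 = -3.180
Fold change = 2^(−(-3.180)) = 2^3.180 = 9.0631

9.063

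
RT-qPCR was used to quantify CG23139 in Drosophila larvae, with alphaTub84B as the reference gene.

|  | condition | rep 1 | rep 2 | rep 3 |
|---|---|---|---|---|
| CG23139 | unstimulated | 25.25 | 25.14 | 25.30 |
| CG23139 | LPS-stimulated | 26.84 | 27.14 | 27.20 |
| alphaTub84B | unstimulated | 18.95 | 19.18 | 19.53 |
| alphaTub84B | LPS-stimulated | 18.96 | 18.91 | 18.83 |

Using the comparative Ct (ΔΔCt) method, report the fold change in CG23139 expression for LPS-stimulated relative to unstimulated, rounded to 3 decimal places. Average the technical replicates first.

Mean Ct: CG23139 unstimulated 25.230; CG23139 LPS-stimulated 27.060; alphaTub84B unstimulated 19.220; alphaTub84B LPS-stimulated 18.900
ΔCt(unstimulated) = 25.230 − 19.220 = 6.010
ΔCt(LPS-stimulated) = 27.060 − 18.900 = 8.160
ΔΔCt = 8.160 − 6.010 = 2.150
Fold change = 2^(−2.150) = 0.2253

0.225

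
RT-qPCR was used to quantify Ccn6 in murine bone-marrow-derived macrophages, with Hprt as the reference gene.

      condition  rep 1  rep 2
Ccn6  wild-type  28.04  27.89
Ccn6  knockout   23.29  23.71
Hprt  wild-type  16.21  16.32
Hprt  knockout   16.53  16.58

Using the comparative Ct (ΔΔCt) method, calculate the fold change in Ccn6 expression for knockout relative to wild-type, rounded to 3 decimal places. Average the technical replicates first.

Mean Ct: Ccn6 wild-type 27.965; Ccn6 knockout 23.500; Hprt wild-type 16.265; Hprt knockout 16.555
ΔCt(wild-type) = 27.965 − 16.265 = 11.700
ΔCt(knockout) = 23.500 − 16.555 = 6.945
ΔΔCt = 6.945 − 11.700 = -4.755
Fold change = 2^(−(-4.755)) = 2^4.755 = 27.0021

27.002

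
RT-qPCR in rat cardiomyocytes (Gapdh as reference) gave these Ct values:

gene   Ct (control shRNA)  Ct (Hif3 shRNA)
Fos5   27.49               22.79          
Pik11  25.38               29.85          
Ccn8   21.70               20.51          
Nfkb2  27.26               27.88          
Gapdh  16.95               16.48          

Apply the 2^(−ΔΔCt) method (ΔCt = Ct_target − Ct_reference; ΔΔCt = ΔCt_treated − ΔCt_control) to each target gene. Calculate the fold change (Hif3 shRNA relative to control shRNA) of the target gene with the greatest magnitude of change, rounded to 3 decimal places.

Fos5: ΔΔCt = (22.79−16.48) − (27.49−16.95) = 6.31 − 10.54 = -4.23; fold change = 2^4.23 = 18.765
Pik11: ΔΔCt = (29.85−16.48) − (25.38−16.95) = 13.37 − 8.43 = 4.94; fold change = 2^-4.94 = 0.033
Ccn8: ΔΔCt = (20.51−16.48) − (21.70−16.95) = 4.03 − 4.75 = -0.72; fold change = 2^0.72 = 1.647
Nfkb2: ΔΔCt = (27.88−16.48) − (27.26−16.95) = 11.40 − 10.31 = 1.09; fold change = 2^-1.09 = 0.470
Pik11 has the largest |ΔΔCt| = 4.94.

0.033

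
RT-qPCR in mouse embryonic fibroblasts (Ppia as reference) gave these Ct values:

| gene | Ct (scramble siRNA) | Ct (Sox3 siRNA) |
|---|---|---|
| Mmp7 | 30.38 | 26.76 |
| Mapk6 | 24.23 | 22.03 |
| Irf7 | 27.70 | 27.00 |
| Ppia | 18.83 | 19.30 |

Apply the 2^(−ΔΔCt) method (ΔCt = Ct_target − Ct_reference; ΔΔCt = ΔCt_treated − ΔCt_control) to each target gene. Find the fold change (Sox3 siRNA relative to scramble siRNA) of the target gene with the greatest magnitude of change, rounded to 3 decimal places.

Mmp7: ΔΔCt = (26.76−19.30) − (30.38−18.83) = 7.46 − 11.55 = -4.09; fold change = 2^4.09 = 17.030
Mapk6: ΔΔCt = (22.03−19.30) − (24.23−18.83) = 2.73 − 5.40 = -2.67; fold change = 2^2.67 = 6.364
Irf7: ΔΔCt = (27.00−19.30) − (27.70−18.83) = 7.70 − 8.87 = -1.17; fold change = 2^1.17 = 2.250
Mmp7 has the largest |ΔΔCt| = 4.09.

17.030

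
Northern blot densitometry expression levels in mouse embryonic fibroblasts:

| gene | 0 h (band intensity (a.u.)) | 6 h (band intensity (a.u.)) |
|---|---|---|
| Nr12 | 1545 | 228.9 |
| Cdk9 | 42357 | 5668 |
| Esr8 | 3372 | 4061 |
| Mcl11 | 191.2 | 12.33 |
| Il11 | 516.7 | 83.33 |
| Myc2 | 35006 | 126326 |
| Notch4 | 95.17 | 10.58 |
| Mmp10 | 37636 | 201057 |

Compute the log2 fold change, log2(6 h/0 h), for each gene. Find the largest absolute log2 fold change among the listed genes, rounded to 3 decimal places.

3.955

log2(228.9/1545) = -2.755  (Nr12)
log2(5668/42357) = -2.902  (Cdk9)
log2(4061/3372) = 0.268  (Esr8)
log2(12.33/191.2) = -3.955  (Mcl11)
log2(83.33/516.7) = -2.632  (Il11)
log2(126326/35006) = 1.851  (Myc2)
log2(10.58/95.17) = -3.169  (Notch4)
log2(201057/37636) = 2.417  (Mmp10)
The largest magnitude belongs to Mcl11.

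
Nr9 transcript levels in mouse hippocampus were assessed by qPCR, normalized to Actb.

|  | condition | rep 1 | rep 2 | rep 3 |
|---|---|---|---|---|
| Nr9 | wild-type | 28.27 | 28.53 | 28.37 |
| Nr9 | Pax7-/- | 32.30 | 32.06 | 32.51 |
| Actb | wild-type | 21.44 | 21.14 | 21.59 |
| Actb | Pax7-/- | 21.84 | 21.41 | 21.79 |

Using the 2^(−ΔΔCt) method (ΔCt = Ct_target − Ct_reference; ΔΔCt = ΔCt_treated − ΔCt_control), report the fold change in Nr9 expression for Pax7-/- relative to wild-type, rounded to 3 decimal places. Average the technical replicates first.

0.082

Mean Ct: Nr9 wild-type 28.390; Nr9 Pax7-/- 32.290; Actb wild-type 21.390; Actb Pax7-/- 21.680
ΔCt(wild-type) = 28.390 − 21.390 = 7.000
ΔCt(Pax7-/-) = 32.290 − 21.680 = 10.610
ΔΔCt = 10.610 − 7.000 = 3.610
Fold change = 2^(−3.610) = 0.0819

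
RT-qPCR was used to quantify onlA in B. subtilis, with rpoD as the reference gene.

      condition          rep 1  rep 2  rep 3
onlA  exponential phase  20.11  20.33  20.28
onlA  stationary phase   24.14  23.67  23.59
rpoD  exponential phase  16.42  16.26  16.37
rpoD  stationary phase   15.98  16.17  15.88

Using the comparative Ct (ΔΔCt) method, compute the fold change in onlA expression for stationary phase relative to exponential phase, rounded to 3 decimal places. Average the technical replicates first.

0.067

Mean Ct: onlA exponential phase 20.240; onlA stationary phase 23.800; rpoD exponential phase 16.350; rpoD stationary phase 16.010
ΔCt(exponential phase) = 20.240 − 16.350 = 3.890
ΔCt(stationary phase) = 23.800 − 16.010 = 7.790
ΔΔCt = 7.790 − 3.890 = 3.900
Fold change = 2^(−3.900) = 0.0670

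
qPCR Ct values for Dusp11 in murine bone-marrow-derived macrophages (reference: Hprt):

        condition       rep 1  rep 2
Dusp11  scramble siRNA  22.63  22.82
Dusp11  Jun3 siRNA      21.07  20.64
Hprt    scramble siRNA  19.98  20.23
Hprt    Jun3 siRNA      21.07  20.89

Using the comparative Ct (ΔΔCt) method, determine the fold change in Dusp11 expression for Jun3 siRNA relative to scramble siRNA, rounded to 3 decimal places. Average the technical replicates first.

6.704

Mean Ct: Dusp11 scramble siRNA 22.725; Dusp11 Jun3 siRNA 20.855; Hprt scramble siRNA 20.105; Hprt Jun3 siRNA 20.980
ΔCt(scramble siRNA) = 22.725 − 20.105 = 2.620
ΔCt(Jun3 siRNA) = 20.855 − 20.980 = -0.125
ΔΔCt = -0.125 − 2.620 = -2.745
Fold change = 2^(−(-2.745)) = 2^2.745 = 6.7039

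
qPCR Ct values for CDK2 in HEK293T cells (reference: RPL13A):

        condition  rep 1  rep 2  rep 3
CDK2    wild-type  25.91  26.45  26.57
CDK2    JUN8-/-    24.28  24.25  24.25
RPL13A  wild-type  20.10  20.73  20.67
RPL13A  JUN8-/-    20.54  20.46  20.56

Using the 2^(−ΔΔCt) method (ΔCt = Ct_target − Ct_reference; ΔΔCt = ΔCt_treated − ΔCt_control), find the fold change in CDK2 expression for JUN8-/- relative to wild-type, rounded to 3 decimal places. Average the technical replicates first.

4.199

Mean Ct: CDK2 wild-type 26.310; CDK2 JUN8-/- 24.260; RPL13A wild-type 20.500; RPL13A JUN8-/- 20.520
ΔCt(wild-type) = 26.310 − 20.500 = 5.810
ΔCt(JUN8-/-) = 24.260 − 20.520 = 3.740
ΔΔCt = 3.740 − 5.810 = -2.070
Fold change = 2^(−(-2.070)) = 2^2.070 = 4.1989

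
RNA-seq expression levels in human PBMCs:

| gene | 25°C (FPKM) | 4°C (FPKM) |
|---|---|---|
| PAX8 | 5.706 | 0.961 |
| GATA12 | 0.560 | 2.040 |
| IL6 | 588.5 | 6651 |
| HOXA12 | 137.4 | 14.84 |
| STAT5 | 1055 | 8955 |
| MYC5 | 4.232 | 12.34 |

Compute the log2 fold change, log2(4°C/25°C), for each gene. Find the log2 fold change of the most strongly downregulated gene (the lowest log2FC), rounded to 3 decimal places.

log2(0.961/5.706) = -2.570  (PAX8)
log2(2.040/0.560) = 1.865  (GATA12)
log2(6651/588.5) = 3.498  (IL6)
log2(14.84/137.4) = -3.211  (HOXA12)
log2(8955/1055) = 3.085  (STAT5)
log2(12.34/4.232) = 1.544  (MYC5)
HOXA12 is most strongly downregulated.

-3.211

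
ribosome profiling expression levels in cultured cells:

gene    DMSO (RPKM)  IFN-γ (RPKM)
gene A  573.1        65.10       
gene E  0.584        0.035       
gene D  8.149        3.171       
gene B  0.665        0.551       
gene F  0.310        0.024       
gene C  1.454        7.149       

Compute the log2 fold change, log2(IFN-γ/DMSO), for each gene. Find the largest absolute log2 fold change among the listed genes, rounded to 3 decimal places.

log2(65.10/573.1) = -3.138  (gene A)
log2(0.035/0.584) = -4.061  (gene E)
log2(3.171/8.149) = -1.362  (gene D)
log2(0.551/0.665) = -0.271  (gene B)
log2(0.024/0.310) = -3.691  (gene F)
log2(7.149/1.454) = 2.298  (gene C)
The largest magnitude belongs to gene E.

4.061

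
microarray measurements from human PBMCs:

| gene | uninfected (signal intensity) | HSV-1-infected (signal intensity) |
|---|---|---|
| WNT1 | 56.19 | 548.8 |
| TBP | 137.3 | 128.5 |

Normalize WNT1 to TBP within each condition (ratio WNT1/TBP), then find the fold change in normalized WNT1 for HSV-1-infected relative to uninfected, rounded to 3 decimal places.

10.436

WNT1/TBP (uninfected) = 56.19 / 137.3 = 0.40925
WNT1/TBP (HSV-1-infected) = 548.8 / 128.5 = 4.2708
Fold change = 4.2708 / 0.40925 = 10.4357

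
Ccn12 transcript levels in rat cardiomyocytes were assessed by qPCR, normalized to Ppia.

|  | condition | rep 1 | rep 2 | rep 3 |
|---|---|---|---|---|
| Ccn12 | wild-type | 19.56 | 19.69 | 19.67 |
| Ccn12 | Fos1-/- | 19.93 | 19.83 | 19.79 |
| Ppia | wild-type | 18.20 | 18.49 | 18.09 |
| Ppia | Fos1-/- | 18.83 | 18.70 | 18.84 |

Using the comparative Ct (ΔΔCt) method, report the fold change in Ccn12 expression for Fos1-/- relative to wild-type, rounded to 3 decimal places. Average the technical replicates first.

Mean Ct: Ccn12 wild-type 19.640; Ccn12 Fos1-/- 19.850; Ppia wild-type 18.260; Ppia Fos1-/- 18.790
ΔCt(wild-type) = 19.640 − 18.260 = 1.380
ΔCt(Fos1-/-) = 19.850 − 18.790 = 1.060
ΔΔCt = 1.060 − 1.380 = -0.320
Fold change = 2^(−(-0.320)) = 2^0.320 = 1.2483

1.248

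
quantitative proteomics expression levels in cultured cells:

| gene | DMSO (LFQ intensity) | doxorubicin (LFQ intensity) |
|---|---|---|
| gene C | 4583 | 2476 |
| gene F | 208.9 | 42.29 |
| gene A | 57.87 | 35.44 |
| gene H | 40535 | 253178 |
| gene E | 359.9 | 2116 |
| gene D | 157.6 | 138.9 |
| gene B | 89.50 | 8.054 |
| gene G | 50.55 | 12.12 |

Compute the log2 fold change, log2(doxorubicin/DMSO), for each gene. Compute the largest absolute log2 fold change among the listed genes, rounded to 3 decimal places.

3.474

log2(2476/4583) = -0.888  (gene C)
log2(42.29/208.9) = -2.304  (gene F)
log2(35.44/57.87) = -0.707  (gene A)
log2(253178/40535) = 2.643  (gene H)
log2(2116/359.9) = 2.556  (gene E)
log2(138.9/157.6) = -0.182  (gene D)
log2(8.054/89.50) = -3.474  (gene B)
log2(12.12/50.55) = -2.060  (gene G)
The largest magnitude belongs to gene B.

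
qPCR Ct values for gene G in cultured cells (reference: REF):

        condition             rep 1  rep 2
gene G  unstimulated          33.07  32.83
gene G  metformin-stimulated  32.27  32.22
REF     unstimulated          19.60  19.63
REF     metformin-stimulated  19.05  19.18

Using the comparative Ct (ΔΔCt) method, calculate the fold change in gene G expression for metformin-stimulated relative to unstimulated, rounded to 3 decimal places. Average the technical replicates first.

1.153

Mean Ct: gene G unstimulated 32.950; gene G metformin-stimulated 32.245; REF unstimulated 19.615; REF metformin-stimulated 19.115
ΔCt(unstimulated) = 32.950 − 19.615 = 13.335
ΔCt(metformin-stimulated) = 32.245 − 19.115 = 13.130
ΔΔCt = 13.130 − 13.335 = -0.205
Fold change = 2^(−(-0.205)) = 2^0.205 = 1.1527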